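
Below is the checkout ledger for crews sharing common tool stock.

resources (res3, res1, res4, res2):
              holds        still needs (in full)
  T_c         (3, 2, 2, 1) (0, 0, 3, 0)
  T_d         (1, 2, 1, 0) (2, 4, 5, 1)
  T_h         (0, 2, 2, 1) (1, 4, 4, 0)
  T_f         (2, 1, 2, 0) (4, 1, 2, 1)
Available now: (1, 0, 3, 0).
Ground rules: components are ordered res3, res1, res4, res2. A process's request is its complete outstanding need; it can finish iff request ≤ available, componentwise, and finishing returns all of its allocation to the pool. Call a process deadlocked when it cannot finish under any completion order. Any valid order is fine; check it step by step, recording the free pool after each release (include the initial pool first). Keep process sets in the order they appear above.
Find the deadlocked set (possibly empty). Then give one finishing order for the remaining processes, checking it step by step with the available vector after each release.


The deadlocked set is T_d and T_h.
Key observation: the pool after T_c, T_f is (6, 3, 7, 1); every surviving request exceeds it in res1, so progress ends there.
One completion order for the rest: T_c, T_f. Step-by-step check:
  pool = (1, 0, 3, 0)
  T_c needs (0, 0, 3, 0) <= (1, 0, 3, 0) -> finishes; pool += (3, 2, 2, 1) = (4, 2, 5, 1)
  T_f needs (4, 1, 2, 1) <= (4, 2, 5, 1) -> finishes; pool += (2, 1, 2, 0) = (6, 3, 7, 1)
The blocked processes can never fit:
  T_d still needs (2, 4, 5, 1) but only (6, 3, 7, 1) is free — short on res1
  T_h still needs (1, 4, 4, 0) but only (6, 3, 7, 1) is free — short on res1


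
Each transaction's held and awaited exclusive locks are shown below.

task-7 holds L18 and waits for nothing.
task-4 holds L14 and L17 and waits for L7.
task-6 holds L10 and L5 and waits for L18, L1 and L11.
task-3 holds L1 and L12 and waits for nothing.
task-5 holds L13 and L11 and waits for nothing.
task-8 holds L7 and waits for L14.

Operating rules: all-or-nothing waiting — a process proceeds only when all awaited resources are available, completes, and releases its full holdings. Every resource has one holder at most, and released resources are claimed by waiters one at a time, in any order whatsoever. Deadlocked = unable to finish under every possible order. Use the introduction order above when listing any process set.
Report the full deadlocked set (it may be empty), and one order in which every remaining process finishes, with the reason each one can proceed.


Deadlocked set: task-4 and task-8.
Key observation: the cycle task-4 -> task-8 -> task-4 can never break — each member waits on the next; no other process is dragged down with it.
A valid finishing order for the others: task-5, task-3, task-7, task-6.
Step-by-step check:
  task-5: no waits; runs immediately, freeing L13 and L11
  task-3: no waits; runs immediately, freeing L1 and L12
  task-7: no waits; runs immediately, freeing L18
  task-6: everything it awaited (L18, L1 and L11) is free; runs, freeing L10 and L5


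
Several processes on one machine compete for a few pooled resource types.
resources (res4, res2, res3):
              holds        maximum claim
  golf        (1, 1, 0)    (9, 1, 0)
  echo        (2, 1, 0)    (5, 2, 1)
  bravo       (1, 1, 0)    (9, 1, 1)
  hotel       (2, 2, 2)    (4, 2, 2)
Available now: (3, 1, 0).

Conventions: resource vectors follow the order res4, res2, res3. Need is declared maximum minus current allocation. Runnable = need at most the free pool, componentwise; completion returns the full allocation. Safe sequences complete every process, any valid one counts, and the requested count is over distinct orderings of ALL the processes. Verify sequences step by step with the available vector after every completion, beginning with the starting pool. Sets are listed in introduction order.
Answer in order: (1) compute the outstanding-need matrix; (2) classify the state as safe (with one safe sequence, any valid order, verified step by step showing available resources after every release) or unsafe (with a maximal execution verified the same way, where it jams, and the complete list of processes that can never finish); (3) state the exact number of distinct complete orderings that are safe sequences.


(1) Need matrix, components ordered res4, res2, res3:
  golf: (8, 0, 0)
  echo: (3, 1, 1)
  bravo: (8, 0, 1)
  hotel: (2, 0, 0)
(2) The state is UNSAFE.
Key observation: the pool after hotel, echo is (7, 4, 2); every surviving request exceeds it in res4, so progress ends there.
A maximal execution: hotel, echo — then nothing else fits. Step-by-step check:
  pool = (3, 1, 0)
  hotel needs (2, 0, 0) <= (3, 1, 0) -> finishes; pool += (2, 2, 2) = (5, 3, 2)
  echo needs (3, 1, 1) <= (5, 3, 2) -> finishes; pool += (2, 1, 0) = (7, 4, 2)
  golf still needs (8, 0, 0) but only (7, 4, 2) is free — short on res4
  bravo still needs (8, 0, 1) but only (7, 4, 2) is free — short on res4
Processes that can never finish: golf and bravo.
(3) Exactly 0 of the possible complete orderings are safe sequences.


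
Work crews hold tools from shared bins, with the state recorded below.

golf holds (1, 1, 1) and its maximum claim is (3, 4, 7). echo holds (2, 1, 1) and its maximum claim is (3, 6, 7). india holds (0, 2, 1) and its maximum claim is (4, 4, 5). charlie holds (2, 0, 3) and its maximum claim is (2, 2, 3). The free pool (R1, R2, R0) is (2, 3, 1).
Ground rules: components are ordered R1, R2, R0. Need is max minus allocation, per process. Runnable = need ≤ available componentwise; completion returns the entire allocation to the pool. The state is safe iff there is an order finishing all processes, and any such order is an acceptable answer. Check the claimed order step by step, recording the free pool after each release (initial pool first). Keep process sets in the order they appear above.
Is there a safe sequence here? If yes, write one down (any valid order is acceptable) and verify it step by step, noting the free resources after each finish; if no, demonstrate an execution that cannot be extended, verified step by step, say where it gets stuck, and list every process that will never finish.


UNSAFE.
Key observation: even finishing charlie, india leaves just (4, 5, 5) free — too little R0 for any of the remaining processes.
Going as far as possible: charlie, india; after that, nothing fits. Check, step by step:
  pool = (2, 3, 1)
  run charlie (needs (0, 2, 0), free (2, 3, 1)); after release of (2, 0, 3) the pool is (4, 3, 4)
  run india (needs (4, 2, 4), free (4, 3, 4)); after release of (0, 2, 1) the pool is (4, 5, 5)
  golf cannot run: need (2, 3, 6) vs free (4, 5, 5) (insufficient R0)
  echo cannot run: need (1, 5, 6) vs free (4, 5, 5) (insufficient R0)
Processes that can never finish: golf and echo.


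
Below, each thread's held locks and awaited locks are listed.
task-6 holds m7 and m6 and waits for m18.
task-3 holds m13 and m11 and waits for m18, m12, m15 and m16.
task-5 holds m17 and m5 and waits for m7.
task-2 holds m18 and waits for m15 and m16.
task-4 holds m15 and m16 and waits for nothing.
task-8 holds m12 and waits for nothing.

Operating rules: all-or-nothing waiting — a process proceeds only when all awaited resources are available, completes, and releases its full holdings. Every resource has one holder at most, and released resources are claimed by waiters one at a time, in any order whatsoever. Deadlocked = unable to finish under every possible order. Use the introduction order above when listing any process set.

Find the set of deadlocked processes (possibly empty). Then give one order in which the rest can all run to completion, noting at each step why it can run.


Nothing here is deadlocked.
Key observation: every chain of waits terminates; starting from the processes that wait on nothing, all the rest unlock in turn.
The rest can finish in the order task-4, task-8, task-2, task-6, task-3, task-5.
Verifying each step:
  task-4 waits on nothing -> runs at once and releases m15 and m16
  task-8 waits on nothing -> runs at once and releases m12
  task-2: everything it awaited (m15 and m16) is free; runs, freeing m18
  task-6: everything it awaited (m18) is free; runs, freeing m7 and m6
  task-3: everything it awaited (m18, m12, m15 and m16) is free; runs, freeing m13 and m11
  task-5: everything it awaited (m7) is free; runs, freeing m17 and m5


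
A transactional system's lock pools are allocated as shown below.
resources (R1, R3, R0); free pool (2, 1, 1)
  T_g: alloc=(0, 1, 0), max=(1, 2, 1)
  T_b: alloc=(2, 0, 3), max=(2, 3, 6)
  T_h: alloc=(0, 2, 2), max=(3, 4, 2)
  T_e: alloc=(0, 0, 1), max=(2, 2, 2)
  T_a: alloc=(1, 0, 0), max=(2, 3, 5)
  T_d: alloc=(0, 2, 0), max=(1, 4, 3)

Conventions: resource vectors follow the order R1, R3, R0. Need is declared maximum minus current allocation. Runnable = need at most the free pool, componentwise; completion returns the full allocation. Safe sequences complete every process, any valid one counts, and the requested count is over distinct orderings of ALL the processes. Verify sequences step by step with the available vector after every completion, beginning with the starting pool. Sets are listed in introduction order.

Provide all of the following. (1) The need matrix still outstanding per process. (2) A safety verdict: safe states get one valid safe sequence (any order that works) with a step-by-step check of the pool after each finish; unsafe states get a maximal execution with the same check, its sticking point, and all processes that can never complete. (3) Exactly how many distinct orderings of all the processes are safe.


(1) Outstanding need per process (order R1, R3, R0):
  T_g: (1, 1, 1)
  T_b: (0, 3, 3)
  T_h: (3, 2, 0)
  T_e: (2, 2, 1)
  T_a: (1, 3, 5)
  T_d: (1, 2, 3)
(2) The state is UNSAFE.
Key observation: after T_g, T_e the pool peaks at (2, 2, 2), and each blocked process is short somewhere: T_b on R3, R0; T_h on R1; T_a on R3, R0; T_d on R0.
The run T_g, T_e cannot be extended any further. Walking it through:
  pool = (2, 1, 1)
  T_g needs (1, 1, 1) <= (2, 1, 1) -> finishes; pool += (0, 1, 0) = (2, 2, 1)
  T_e needs (2, 2, 1) <= (2, 2, 1) -> finishes; pool += (0, 0, 1) = (2, 2, 2)
  T_b still needs (0, 3, 3) but only (2, 2, 2) is free — short on R3 and R0
  T_h still needs (3, 2, 0) but only (2, 2, 2) is free — short on R1
  T_a still needs (1, 3, 5) but only (2, 2, 2) is free — short on R3 and R0
  T_d still needs (1, 2, 3) but only (2, 2, 2) is free — short on R0
Processes that can never finish: T_b, T_h, T_a and T_d.
(3) Exactly 0 of the possible complete orderings are safe sequences.


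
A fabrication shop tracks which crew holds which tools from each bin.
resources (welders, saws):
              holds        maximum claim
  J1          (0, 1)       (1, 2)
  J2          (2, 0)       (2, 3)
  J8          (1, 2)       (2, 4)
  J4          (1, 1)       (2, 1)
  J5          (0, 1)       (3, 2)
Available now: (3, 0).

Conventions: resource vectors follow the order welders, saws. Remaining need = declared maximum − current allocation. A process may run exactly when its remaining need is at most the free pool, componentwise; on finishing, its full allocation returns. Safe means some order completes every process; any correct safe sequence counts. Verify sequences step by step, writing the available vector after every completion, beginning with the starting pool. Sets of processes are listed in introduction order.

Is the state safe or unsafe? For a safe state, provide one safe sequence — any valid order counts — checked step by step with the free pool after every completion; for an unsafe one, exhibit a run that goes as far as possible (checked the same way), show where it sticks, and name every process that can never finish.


The state is SAFE; one workable sequence: J4, J1, J5, J8, J2.
Key observation: J1 marks the first exact bind of the order: its need (1, 1) fits the free (4, 1) with zero slack on a requested resource.
Walking it through:
  pool = (3, 0)
  J4: need (1, 0) fits (3, 0); releases (1, 1), pool now (4, 1)
  J1: need (1, 1) fits (4, 1); releases (0, 1), pool now (4, 2)
  J5: need (3, 1) fits (4, 2); releases (0, 1), pool now (4, 3)
  J8: need (1, 2) fits (4, 3); releases (1, 2), pool now (5, 5)
  J2: need (0, 3) fits (5, 5); releases (2, 0), pool now (7, 5)


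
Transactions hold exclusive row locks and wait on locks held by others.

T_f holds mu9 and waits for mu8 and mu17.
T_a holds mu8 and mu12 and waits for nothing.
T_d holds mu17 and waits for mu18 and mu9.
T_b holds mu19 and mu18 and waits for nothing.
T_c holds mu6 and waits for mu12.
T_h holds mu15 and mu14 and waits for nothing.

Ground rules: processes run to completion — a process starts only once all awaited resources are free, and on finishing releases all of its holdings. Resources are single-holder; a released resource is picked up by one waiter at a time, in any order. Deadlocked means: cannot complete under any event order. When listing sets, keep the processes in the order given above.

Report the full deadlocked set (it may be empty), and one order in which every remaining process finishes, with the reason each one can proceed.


Deadlocked: T_f and T_d.
Key observation: along T_f -> T_d -> T_f, each member waits on what the next one holds — a deadlock; no other process is dragged down with it.
A valid finishing order for the others: T_h, T_a, T_c, T_b.
Step-by-step check:
  T_h waits on nothing -> runs at once and releases mu15 and mu14
  T_a waits on nothing -> runs at once and releases mu8 and mu12
  T_c waits on mu12 — all released -> runs and releases mu6
  T_b waits on nothing -> runs at once and releases mu19 and mu18


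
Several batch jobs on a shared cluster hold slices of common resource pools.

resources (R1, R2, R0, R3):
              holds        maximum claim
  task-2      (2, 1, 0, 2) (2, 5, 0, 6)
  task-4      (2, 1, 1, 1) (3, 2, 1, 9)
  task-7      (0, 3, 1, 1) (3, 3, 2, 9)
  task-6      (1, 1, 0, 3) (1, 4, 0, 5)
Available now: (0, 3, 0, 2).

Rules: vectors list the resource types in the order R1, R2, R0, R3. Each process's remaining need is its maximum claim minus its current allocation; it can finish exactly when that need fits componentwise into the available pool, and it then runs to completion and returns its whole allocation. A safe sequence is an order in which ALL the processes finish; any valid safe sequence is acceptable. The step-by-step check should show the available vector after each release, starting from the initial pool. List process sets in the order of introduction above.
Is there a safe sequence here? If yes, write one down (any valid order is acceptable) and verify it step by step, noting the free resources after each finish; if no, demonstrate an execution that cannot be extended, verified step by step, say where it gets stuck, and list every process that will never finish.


The state is UNSAFE.
Key observation: the wall is R3: completing task-6, task-2 brings the pool only to (3, 5, 0, 7), and all the rest need more.
Going as far as possible: task-6, task-2; after that, nothing fits. Verifying each step:
  pool = (0, 3, 0, 2)
  task-6: need (0, 3, 0, 2) fits (0, 3, 0, 2); releases (1, 1, 0, 3), pool now (1, 4, 0, 5)
  task-2: need (0, 4, 0, 4) fits (1, 4, 0, 5); releases (2, 1, 0, 2), pool now (3, 5, 0, 7)
  task-4 still needs (1, 1, 0, 8) but only (3, 5, 0, 7) is free — short on R3
  task-7 still needs (3, 0, 1, 8) but only (3, 5, 0, 7) is free — short on R0 and R3
Permanently blocked: task-4 and task-7.


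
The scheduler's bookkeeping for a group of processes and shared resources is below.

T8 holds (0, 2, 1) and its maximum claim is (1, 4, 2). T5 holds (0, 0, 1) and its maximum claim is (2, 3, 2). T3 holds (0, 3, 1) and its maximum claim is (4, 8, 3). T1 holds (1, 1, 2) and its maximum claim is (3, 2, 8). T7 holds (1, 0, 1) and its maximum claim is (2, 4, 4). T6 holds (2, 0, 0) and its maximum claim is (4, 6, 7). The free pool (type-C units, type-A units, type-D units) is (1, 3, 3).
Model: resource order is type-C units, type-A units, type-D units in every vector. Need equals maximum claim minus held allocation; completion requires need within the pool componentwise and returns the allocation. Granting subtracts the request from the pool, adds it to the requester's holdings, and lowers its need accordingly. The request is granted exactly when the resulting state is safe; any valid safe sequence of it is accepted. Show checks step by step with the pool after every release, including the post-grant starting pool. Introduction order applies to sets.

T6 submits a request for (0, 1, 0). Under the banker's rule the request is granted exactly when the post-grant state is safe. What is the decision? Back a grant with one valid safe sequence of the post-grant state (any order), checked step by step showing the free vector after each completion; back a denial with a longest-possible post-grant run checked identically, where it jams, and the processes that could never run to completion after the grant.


GRANT — the state after the grant stays safe, e.g. via T8, T7, T5, T1, T6, T3.
Key observation: with (1, 2, 3) left after the transfer, T8 can run at once — the state stays safe.
Verifying the post-grant state step by step:
  pool = (1, 2, 3)
  T8 needs (1, 2, 1) <= (1, 2, 3) -> finishes; pool += (0, 2, 1) = (1, 4, 4)
  T7 needs (1, 4, 3) <= (1, 4, 4) -> finishes; pool += (1, 0, 1) = (2, 4, 5)
  T5 needs (2, 3, 1) <= (2, 4, 5) -> finishes; pool += (0, 0, 1) = (2, 4, 6)
  T1 needs (2, 1, 6) <= (2, 4, 6) -> finishes; pool += (1, 1, 2) = (3, 5, 8)
  T6 needs (2, 5, 7) <= (3, 5, 8) -> finishes; pool += (2, 1, 0) = (5, 6, 8)
  T3 needs (4, 5, 2) <= (5, 6, 8) -> finishes; pool += (0, 3, 1) = (5, 9, 9)


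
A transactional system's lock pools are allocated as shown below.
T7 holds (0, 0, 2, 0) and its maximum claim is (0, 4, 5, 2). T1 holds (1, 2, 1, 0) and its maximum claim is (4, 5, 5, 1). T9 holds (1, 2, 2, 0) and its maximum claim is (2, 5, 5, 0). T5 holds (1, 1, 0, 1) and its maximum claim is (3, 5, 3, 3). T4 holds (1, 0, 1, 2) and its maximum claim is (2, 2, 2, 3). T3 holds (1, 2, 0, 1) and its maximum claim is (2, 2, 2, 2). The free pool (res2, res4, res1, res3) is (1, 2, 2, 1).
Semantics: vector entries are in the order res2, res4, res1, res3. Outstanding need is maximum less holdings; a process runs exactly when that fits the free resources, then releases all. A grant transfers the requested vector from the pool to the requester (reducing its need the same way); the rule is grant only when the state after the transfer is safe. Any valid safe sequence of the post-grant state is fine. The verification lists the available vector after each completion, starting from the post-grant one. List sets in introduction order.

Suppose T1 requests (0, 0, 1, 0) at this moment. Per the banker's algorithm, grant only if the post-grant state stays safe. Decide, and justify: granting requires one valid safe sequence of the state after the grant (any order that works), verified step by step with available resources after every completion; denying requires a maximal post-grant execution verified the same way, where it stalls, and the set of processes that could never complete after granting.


DENY. Granting would leave the state unsafe.
Key observation: after T4, T3 complete, (3, 4, 2, 4) is the best the pool ever gets, yet each leftover process wants more res1.
After a pretend grant, a maximal execution: T4, T3 — then nothing else fits. Step-by-step check:
  pool = (1, 2, 1, 1)
  T4: need (1, 2, 1, 1) fits (1, 2, 1, 1); releases (1, 0, 1, 2), pool now (2, 2, 2, 3)
  T3: need (1, 0, 2, 1) fits (2, 2, 2, 3); releases (1, 2, 0, 1), pool now (3, 4, 2, 4)
  blocked: T7 wants (0, 4, 3, 2), pool (3, 4, 2, 4) — not enough res1
  blocked: T1 wants (3, 3, 3, 1), pool (3, 4, 2, 4) — not enough res1
  blocked: T9 wants (1, 3, 3, 0), pool (3, 4, 2, 4) — not enough res1
  blocked: T5 wants (2, 4, 3, 2), pool (3, 4, 2, 4) — not enough res1
Processes that could never finish after the grant: T7, T1, T9 and T5.


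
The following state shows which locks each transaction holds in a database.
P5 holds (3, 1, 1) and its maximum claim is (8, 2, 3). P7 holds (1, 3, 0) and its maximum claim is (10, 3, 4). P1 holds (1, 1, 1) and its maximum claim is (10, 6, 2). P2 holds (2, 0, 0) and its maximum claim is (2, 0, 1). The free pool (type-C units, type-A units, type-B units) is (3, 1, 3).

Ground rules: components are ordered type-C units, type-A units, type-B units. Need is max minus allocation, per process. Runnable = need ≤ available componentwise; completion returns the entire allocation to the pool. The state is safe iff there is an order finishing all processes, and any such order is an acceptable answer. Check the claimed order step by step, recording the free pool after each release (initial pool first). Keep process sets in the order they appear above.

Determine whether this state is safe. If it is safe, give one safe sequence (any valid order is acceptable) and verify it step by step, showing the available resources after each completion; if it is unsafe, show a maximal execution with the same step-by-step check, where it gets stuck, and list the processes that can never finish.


UNSAFE — no complete ordering exists.
Key observation: type-C units is the bottleneck — with P2, P5 done the pool holds (8, 2, 4), short of every remaining need.
Going as far as possible: P2, P5; after that, nothing fits. Verifying each step:
  pool = (3, 1, 3)
  P2: need (0, 0, 1) fits (3, 1, 3); releases (2, 0, 0), pool now (5, 1, 3)
  P5: need (5, 1, 2) fits (5, 1, 3); releases (3, 1, 1), pool now (8, 2, 4)
  blocked: P7 wants (9, 0, 4), pool (8, 2, 4) — not enough type-C units
  blocked: P1 wants (9, 5, 1), pool (8, 2, 4) — not enough type-C units and type-A units
Never able to finish: P7 and P1.


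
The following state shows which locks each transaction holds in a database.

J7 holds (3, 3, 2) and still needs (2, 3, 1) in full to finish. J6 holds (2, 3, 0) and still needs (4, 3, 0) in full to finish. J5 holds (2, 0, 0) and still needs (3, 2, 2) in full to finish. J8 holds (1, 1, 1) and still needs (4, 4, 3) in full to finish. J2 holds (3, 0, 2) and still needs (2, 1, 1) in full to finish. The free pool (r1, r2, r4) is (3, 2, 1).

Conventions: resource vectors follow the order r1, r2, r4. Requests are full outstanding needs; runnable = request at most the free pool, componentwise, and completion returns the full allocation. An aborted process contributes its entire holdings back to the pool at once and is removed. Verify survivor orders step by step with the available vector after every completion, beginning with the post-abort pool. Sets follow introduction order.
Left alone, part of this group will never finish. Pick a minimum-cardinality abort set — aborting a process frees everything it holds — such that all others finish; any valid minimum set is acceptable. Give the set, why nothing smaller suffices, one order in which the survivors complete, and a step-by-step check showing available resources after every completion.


Minimum abort set: J8.
Key observation: J7 could never have finished before the abort; with (1, 1, 1) returned by J8, it fits at step 2.
Why nothing smaller works: aborting no one leaves the state deadlocked as given.
One survivor order: J5, J7, J2, J6. Check, step by step (post-abort pool first):
  pool = (4, 3, 2)
  J5 needs (3, 2, 2) <= (4, 3, 2) -> finishes; pool += (2, 0, 0) = (6, 3, 2)
  J7 needs (2, 3, 1) <= (6, 3, 2) -> finishes; pool += (3, 3, 2) = (9, 6, 4)
  J2 needs (2, 1, 1) <= (9, 6, 4) -> finishes; pool += (3, 0, 2) = (12, 6, 6)
  J6 needs (4, 3, 0) <= (12, 6, 6) -> finishes; pool += (2, 3, 0) = (14, 9, 6)


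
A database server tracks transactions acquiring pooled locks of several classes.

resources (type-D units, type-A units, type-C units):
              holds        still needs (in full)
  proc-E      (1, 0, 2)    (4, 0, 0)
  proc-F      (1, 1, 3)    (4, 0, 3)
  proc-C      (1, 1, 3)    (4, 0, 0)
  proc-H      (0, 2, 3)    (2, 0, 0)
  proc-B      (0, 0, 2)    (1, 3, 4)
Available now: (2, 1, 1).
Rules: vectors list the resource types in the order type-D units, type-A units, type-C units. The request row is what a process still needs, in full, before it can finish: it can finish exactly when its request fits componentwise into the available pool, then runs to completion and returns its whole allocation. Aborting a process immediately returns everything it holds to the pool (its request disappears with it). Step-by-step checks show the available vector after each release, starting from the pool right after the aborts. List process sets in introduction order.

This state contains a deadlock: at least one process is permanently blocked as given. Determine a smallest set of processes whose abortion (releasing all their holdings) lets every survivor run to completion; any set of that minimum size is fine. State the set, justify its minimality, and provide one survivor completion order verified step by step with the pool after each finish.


Minimum abort set: proc-E and proc-F.
Key observation: proc-C could never have finished before the abort; with (2, 1, 5) returned by proc-E and proc-F, it fits at step 2.
Minimality, checking each single-abort alternative: proc-E alone leaves proc-F blocked (short on type-D units); proc-F alone leaves proc-E blocked (short on type-D units); proc-C alone leaves proc-E blocked (short on type-D units); proc-H alone leaves proc-E blocked (short on type-D units); proc-B alone leaves proc-E blocked (short on type-D units).
One survivor order: proc-H, proc-C, proc-B. Check, step by step (post-abort pool first):
  pool = (4, 2, 6)
  proc-H needs (2, 0, 0) <= (4, 2, 6) -> finishes; pool += (0, 2, 3) = (4, 4, 9)
  proc-C needs (4, 0, 0) <= (4, 4, 9) -> finishes; pool += (1, 1, 3) = (5, 5, 12)
  proc-B needs (1, 3, 4) <= (5, 5, 12) -> finishes; pool += (0, 0, 2) = (5, 5, 14)


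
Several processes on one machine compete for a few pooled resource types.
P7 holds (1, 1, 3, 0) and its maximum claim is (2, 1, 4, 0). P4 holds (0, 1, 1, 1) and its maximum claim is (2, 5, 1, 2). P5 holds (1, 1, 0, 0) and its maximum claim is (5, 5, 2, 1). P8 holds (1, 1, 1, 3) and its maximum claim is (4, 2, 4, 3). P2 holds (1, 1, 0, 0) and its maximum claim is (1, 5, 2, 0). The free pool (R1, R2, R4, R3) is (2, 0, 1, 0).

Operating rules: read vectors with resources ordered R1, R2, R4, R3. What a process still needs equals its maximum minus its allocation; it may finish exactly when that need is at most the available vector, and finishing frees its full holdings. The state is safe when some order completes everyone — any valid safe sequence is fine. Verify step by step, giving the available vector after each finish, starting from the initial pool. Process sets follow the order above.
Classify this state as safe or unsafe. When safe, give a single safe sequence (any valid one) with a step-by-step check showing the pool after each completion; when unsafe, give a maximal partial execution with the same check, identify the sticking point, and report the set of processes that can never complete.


UNSAFE.
Key observation: R2 is the bottleneck — with P7, P8 done the pool holds (4, 2, 5, 3), short of every remaining need.
A maximal execution: P7, P8 — then nothing else fits. Check, step by step:
  pool = (2, 0, 1, 0)
  run P7 (needs (1, 0, 1, 0), free (2, 0, 1, 0)); after release of (1, 1, 3, 0) the pool is (3, 1, 4, 0)
  run P8 (needs (3, 1, 3, 0), free (3, 1, 4, 0)); after release of (1, 1, 1, 3) the pool is (4, 2, 5, 3)
  P4 cannot run: need (2, 4, 0, 1) vs free (4, 2, 5, 3) (insufficient R2)
  P5 cannot run: need (4, 4, 2, 1) vs free (4, 2, 5, 3) (insufficient R2)
  P2 cannot run: need (0, 4, 2, 0) vs free (4, 2, 5, 3) (insufficient R2)
Permanently blocked: P4, P5 and P2.


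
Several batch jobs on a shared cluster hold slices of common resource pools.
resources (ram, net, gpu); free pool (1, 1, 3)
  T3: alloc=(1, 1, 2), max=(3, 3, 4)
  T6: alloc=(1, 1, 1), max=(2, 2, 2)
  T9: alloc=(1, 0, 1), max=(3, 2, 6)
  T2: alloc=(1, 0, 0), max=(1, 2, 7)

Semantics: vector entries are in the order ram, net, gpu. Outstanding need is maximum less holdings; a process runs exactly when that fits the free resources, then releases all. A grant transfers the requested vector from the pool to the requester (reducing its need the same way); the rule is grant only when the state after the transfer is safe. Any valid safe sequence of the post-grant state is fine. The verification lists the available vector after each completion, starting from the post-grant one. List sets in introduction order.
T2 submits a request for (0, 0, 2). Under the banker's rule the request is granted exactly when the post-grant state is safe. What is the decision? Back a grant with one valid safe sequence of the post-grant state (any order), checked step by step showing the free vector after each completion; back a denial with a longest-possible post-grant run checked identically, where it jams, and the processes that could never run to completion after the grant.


DENY: after the grant no complete ordering would exist.
Key observation: after T6, T3 complete, (3, 3, 4) is the best the pool ever gets, yet each leftover process wants more gpu.
On the post-grant state, T6, T3 is a maximal run — nothing extends it. Walking it through:
  pool = (1, 1, 1)
  run T6 (needs (1, 1, 1), free (1, 1, 1)); after release of (1, 1, 1) the pool is (2, 2, 2)
  run T3 (needs (2, 2, 2), free (2, 2, 2)); after release of (1, 1, 2) the pool is (3, 3, 4)
  T9 still needs (2, 2, 5) but only (3, 3, 4) is free — short on gpu
  T2 still needs (0, 2, 5) but only (3, 3, 4) is free — short on gpu
Processes that could never finish after the grant: T9 and T2.


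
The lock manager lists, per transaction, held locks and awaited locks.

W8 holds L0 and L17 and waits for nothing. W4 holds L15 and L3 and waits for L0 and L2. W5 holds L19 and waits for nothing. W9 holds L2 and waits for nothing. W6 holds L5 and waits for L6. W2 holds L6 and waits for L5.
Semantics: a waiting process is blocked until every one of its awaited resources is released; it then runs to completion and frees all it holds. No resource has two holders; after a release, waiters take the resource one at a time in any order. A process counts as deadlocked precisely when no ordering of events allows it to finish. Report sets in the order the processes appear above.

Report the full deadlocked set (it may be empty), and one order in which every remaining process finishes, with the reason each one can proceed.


Deadlocked set: W6 and W2.
Key observation: the knot is the closed ring of waits W6 -> W2 -> W6; no other process is dragged down with it.
The rest can finish in the order W8, W9, W4, W5.
Verifying each step:
  run W8 (it waits on nothing); releases L0 and L17
  run W9 (it waits on nothing); releases L2
  W4: everything it awaited (L0 and L2) is free; runs, freeing L15 and L3
  run W5 (it waits on nothing); releases L19


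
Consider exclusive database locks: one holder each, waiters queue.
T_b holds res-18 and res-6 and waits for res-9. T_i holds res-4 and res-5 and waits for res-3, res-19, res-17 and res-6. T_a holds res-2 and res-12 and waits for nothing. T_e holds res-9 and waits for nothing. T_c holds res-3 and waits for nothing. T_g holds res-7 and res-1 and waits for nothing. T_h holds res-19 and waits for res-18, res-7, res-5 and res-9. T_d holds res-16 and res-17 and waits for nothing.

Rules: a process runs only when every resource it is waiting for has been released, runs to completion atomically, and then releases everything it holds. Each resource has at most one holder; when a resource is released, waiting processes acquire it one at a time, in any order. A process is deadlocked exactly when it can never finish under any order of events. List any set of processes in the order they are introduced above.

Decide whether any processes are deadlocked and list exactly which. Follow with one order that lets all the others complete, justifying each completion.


Deadlocked set: T_i and T_h.
Key observation: the waits loop around T_i -> T_h -> T_i with no way out; no other process is dragged down with it.
The rest can finish in the order T_e, T_a, T_g, T_b, T_d, T_c.
Step-by-step check:
  T_e waits on nothing -> runs at once and releases res-9
  T_a waits on nothing -> runs at once and releases res-2 and res-12
  T_g waits on nothing -> runs at once and releases res-7 and res-1
  T_b waits on res-9 — all released -> runs and releases res-18 and res-6
  T_d waits on nothing -> runs at once and releases res-16 and res-17
  T_c waits on nothing -> runs at once and releases res-3


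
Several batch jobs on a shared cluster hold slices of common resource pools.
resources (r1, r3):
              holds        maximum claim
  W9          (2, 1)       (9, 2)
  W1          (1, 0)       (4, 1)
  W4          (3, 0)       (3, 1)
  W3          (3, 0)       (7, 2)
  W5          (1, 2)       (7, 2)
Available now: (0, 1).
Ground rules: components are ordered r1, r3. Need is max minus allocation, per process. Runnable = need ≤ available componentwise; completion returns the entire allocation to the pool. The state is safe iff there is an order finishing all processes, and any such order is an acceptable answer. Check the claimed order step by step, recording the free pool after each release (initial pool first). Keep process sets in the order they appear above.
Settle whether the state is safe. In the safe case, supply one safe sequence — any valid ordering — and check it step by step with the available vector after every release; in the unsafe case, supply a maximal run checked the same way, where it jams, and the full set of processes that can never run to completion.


The state is UNSAFE.
Key observation: after W4, W1 the pool peaks at (4, 1), and each blocked process is short somewhere: W9 on r1; W3 on r3; W5 on r1.
Going as far as possible: W4, W1; after that, nothing fits. Check, step by step:
  pool = (0, 1)
  W4 needs (0, 1) <= (0, 1) -> finishes; pool += (3, 0) = (3, 1)
  W1 needs (3, 1) <= (3, 1) -> finishes; pool += (1, 0) = (4, 1)
  W9 cannot run: need (7, 1) vs free (4, 1) (insufficient r1)
  W3 cannot run: need (4, 2) vs free (4, 1) (insufficient r3)
  W5 cannot run: need (6, 0) vs free (4, 1) (insufficient r1)
Never able to finish: W9, W3 and W5.


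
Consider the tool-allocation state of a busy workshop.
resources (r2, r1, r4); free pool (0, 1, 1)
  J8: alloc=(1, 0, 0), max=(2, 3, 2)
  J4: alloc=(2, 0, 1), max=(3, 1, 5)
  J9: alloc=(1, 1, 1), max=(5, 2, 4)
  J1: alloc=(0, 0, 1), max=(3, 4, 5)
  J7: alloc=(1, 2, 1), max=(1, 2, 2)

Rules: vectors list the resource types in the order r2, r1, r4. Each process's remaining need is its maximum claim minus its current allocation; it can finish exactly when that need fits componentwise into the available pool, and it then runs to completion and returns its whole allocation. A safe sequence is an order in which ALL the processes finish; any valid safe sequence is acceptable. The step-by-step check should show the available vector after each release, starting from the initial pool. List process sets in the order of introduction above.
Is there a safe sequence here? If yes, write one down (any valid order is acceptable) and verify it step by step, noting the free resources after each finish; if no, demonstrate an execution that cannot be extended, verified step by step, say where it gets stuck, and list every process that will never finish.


UNSAFE.
Key observation: after J7, J8 complete, (2, 3, 2) is the best the pool ever gets, yet each leftover process wants more r4.
The run J7, J8 cannot be extended any further. Step-by-step check:
  pool = (0, 1, 1)
  J7 needs (0, 0, 1) <= (0, 1, 1) -> finishes; pool += (1, 2, 1) = (1, 3, 2)
  J8 needs (1, 3, 2) <= (1, 3, 2) -> finishes; pool += (1, 0, 0) = (2, 3, 2)
  blocked: J4 wants (1, 1, 4), pool (2, 3, 2) — not enough r4
  blocked: J9 wants (4, 1, 3), pool (2, 3, 2) — not enough r2 and r4
  blocked: J1 wants (3, 4, 4), pool (2, 3, 2) — not enough r2, r1 and r4
Never able to finish: J4, J9 and J1.


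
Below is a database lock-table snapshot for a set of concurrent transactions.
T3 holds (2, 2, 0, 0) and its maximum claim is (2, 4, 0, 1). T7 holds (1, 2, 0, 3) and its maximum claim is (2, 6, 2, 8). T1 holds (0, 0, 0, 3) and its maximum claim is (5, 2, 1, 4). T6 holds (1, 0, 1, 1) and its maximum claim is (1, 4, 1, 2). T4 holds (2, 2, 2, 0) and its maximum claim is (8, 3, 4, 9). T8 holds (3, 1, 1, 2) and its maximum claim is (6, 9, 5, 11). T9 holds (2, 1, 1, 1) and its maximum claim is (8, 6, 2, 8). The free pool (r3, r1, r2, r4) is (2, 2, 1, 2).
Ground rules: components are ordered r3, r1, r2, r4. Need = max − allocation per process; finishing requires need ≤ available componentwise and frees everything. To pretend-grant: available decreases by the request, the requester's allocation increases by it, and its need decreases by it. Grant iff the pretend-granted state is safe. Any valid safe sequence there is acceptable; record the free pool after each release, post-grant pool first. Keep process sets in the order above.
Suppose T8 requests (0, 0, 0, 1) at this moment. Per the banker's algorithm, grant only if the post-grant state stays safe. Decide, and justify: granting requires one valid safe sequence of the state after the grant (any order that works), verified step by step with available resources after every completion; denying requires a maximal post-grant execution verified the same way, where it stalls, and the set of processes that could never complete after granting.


GRANT. The post-grant state is safe; one safe sequence: T3, T6, T1, T7, T9, T4, T8.
Key observation: the grant leaves (2, 2, 1, 1) free — enough for T3, whose release restarts the cascade.
Verifying the post-grant state step by step:
  pool = (2, 2, 1, 1)
  run T3 (needs (0, 2, 0, 1), free (2, 2, 1, 1)); after release of (2, 2, 0, 0) the pool is (4, 4, 1, 1)
  run T6 (needs (0, 4, 0, 1), free (4, 4, 1, 1)); after release of (1, 0, 1, 1) the pool is (5, 4, 2, 2)
  run T1 (needs (5, 2, 1, 1), free (5, 4, 2, 2)); after release of (0, 0, 0, 3) the pool is (5, 4, 2, 5)
  run T7 (needs (1, 4, 2, 5), free (5, 4, 2, 5)); after release of (1, 2, 0, 3) the pool is (6, 6, 2, 8)
  run T9 (needs (6, 5, 1, 7), free (6, 6, 2, 8)); after release of (2, 1, 1, 1) the pool is (8, 7, 3, 9)
  run T4 (needs (6, 1, 2, 9), free (8, 7, 3, 9)); after release of (2, 2, 2, 0) the pool is (10, 9, 5, 9)
  run T8 (needs (3, 8, 4, 8), free (10, 9, 5, 9)); after release of (3, 1, 1, 3) the pool is (13, 10, 6, 12)


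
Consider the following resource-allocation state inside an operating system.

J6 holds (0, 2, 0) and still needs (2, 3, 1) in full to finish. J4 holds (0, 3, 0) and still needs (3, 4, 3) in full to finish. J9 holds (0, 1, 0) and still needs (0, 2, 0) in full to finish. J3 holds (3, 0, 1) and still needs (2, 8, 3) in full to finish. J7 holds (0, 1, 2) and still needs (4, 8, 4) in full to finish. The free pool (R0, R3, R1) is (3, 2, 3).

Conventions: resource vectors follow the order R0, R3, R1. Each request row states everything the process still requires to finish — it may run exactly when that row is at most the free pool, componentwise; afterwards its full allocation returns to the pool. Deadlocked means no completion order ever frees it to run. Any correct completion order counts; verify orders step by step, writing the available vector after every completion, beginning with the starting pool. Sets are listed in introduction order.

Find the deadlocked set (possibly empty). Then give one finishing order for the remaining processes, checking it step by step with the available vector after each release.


Nothing here is deadlocked.
Key observation: starting with J9, each completion frees enough for the next — no one is permanently blocked.
One completion order for the rest: J9, J6, J4, J3, J7. Walking it through:
  pool = (3, 2, 3)
  J9: need (0, 2, 0) fits (3, 2, 3); releases (0, 1, 0), pool now (3, 3, 3)
  J6: need (2, 3, 1) fits (3, 3, 3); releases (0, 2, 0), pool now (3, 5, 3)
  J4: need (3, 4, 3) fits (3, 5, 3); releases (0, 3, 0), pool now (3, 8, 3)
  J3: need (2, 8, 3) fits (3, 8, 3); releases (3, 0, 1), pool now (6, 8, 4)
  J7: need (4, 8, 4) fits (6, 8, 4); releases (0, 1, 2), pool now (6, 9, 6)
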